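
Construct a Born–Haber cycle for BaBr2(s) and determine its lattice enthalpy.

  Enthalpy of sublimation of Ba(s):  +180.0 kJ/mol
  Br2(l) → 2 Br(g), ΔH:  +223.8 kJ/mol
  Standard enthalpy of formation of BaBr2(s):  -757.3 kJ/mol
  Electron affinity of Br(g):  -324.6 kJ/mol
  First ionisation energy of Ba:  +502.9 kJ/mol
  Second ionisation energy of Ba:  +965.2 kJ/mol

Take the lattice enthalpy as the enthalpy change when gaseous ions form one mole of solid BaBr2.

ΔHf° = 1·ΔHsub + 1·(ΣIE) + 1·D(Br2) + 2·EA + U
-757.3 = 1·(+180.0) + 1·(+1468.1) + 1·(+223.8) + 2·(-324.6) + U
U = -757.3 − (+1222.7) = -1980.0 kJ/mol

U = -1980.0 kJ/mol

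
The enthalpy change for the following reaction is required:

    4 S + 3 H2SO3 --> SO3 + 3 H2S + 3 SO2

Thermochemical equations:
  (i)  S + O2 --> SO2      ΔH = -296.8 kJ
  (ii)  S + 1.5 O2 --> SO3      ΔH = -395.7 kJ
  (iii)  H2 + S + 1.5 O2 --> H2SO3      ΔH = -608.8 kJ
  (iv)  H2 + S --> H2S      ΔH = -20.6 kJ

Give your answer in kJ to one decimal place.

ΔH = 478.5 kJ

(i) × 3 (scale by 3 for the 3 SO2): (3)·(-296.8) = -890.4 kJ
(ii) as written (SO3 already on the product side): -395.7 kJ
(iii) reversed and × 3 (reverse to put H2SO3 on the reactant side; ×3 to match 3 H2SO3 in the target): (-3)·(-608.8) = +1826.4 kJ
(iv) × 3 (×3 to match 3 H2S in the target): (3)·(-20.6) = -61.8 kJ
Combining the equations, ΔH = (3)·(-296.8) + (1)·(-395.7) + (-3)·(-608.8) + (3)·(-20.6) = 478.5 kJ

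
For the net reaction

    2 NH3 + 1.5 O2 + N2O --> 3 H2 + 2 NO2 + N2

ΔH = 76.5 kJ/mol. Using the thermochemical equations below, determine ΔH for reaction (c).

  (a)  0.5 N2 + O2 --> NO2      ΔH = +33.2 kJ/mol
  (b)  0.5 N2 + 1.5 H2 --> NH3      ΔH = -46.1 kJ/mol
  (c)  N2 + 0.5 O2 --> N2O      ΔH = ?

(a) × 2: (2)·(+33.2) = +66.4 kJ/mol
(b) reversed and × 2: (-2)·(-46.1) = +92.2 kJ/mol
(c) reversed: contributes −x
+76.5 = (+66.4) + (+92.2) − x
x = (+76.5 − (+158.6)) / (-1) = 82.1 kJ/mol

ΔH = 82.1 kJ/mol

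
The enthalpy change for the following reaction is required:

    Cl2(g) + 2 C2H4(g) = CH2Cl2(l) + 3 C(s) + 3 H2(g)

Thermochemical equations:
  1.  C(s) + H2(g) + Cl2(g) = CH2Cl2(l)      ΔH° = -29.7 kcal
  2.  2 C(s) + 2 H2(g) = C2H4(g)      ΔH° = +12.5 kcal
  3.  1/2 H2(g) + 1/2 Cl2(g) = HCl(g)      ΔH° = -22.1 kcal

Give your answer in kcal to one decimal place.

ΔH° = -54.7 kcal

eq. 1 as written (CH2Cl2(l) already on the product side): -29.7 kcal
eq. 2 reversed and × 2 (C2H4(g) must end up as a reactant; ×2 to match 2 C2H4(g) in the target): (-2)·(+12.5) = -25.0 kcal
eq. 3: not needed (HCl(g) appears nowhere else).
Since enthalpy is a state function, ΔH° = (-29.7) + (-25.0) = -54.7 kcal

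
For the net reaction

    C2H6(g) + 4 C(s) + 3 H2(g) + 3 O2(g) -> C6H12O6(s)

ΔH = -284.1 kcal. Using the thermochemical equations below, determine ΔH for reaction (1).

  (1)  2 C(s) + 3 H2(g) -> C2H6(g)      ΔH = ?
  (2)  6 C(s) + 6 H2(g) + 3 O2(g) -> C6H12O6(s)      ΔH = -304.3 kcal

(1) reversed: contributes −x
(2) as written: -304.3 kcal
-284.1 = (-304.3) − x
x = (-284.1 − (-304.3)) / (-1) = -20.2 kcal

ΔH = -20.2 kcal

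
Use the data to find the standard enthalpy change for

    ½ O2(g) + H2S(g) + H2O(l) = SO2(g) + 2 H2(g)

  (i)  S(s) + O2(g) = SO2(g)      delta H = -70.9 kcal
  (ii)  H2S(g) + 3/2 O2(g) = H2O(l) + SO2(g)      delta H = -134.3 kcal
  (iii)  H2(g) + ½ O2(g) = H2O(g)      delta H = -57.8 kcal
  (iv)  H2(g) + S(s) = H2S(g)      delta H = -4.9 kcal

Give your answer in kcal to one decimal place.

(i) × 2: (2)·(-70.9) = -141.8 kcal
(ii) reversed (reverse to put H2O(l) on the reactant side): +134.3 kcal
(iii): not needed (H2O(g) appears nowhere else).
(iv) reversed and × 2: (-2)·(-4.9) = +9.8 kcal
delta H = (-141.8) + (+134.3) + (+9.8) = 2.3 kcal

delta H = 2.3 kcal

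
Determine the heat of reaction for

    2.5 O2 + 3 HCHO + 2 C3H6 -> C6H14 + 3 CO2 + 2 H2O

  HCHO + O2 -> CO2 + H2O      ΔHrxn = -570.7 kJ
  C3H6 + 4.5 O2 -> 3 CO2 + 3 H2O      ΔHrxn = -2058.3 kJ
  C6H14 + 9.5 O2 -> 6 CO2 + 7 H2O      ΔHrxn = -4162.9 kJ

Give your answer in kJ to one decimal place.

equation 1 × 3: (3)·(-570.7) = -1712.1 kJ
equation 2 × 2: (2)·(-2058.3) = -4116.6 kJ
equation 3 reversed: +4162.9 kJ
Combining the equations, ΔHrxn = (-1712.1) + (-4116.6) + (+4162.9) = -1665.8 kJ

ΔHrxn = -1665.8 kJ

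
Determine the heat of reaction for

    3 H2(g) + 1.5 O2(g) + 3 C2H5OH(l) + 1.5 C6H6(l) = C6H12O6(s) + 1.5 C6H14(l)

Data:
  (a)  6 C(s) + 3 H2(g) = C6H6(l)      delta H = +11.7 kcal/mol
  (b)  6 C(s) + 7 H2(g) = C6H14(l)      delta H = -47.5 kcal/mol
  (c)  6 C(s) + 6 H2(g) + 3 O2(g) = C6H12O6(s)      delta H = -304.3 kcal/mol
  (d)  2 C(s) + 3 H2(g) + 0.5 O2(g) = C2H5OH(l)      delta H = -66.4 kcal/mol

delta H = -193.9 kcal/mol

(a) reversed and × 3/2: (-3/2)·(+11.7) = -17.55 kcal/mol
(b) × 3/2: (3/2)·(-47.5) = -71.25 kcal/mol
(c) as written: -304.3 kcal/mol
(d) reversed and × 3: (-3)·(-66.4) = +199.2 kcal/mol
delta H = (-3/2)·(+11.7) + (3/2)·(-47.5) + (1)·(-304.3) + (-3)·(-66.4) = -193.9 kcal/mol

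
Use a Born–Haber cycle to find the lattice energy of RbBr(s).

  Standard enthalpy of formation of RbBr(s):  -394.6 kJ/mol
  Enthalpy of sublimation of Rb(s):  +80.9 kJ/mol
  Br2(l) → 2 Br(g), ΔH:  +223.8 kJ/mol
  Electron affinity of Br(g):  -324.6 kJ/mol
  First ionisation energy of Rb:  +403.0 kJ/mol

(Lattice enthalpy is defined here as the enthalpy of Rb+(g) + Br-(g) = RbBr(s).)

ΔHf° = 1·ΔHsub + 1·(ΣIE) + 1/2·D(Br2) + 1·EA + U
-394.6 = 1·(+80.9) + 1·(+403.0) + 1/2·(+223.8) + 1·(-324.6) + U
U = -394.6 − (+271.2) = -665.8 kJ/mol

U = -665.8 kJ/mol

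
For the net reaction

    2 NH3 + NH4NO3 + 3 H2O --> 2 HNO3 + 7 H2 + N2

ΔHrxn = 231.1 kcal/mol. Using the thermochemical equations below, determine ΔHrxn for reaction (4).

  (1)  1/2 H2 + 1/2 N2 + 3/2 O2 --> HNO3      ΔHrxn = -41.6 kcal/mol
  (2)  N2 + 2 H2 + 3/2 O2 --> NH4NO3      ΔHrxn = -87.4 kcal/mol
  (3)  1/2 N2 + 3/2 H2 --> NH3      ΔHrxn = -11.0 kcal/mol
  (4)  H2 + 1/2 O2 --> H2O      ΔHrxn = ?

ΔHrxn = -68.3 kcal/mol

(1) × 2 (×2 to match 2 HNO3 in the target): (2)·(-41.6) = -83.2 kcal/mol
(2) reversed (NH4NO3 must end up as a reactant): +87.4 kcal/mol
(3) reversed and × 2 (reverse to put NH3 on the reactant side; ×2 to match 2 NH3 in the target): (-2)·(-11.0) = +22.0 kcal/mol
(4) reversed and × 3 (H2O must end up as a reactant; scale by 3 for the 3 H2O): contributes −3·x
+231.1 = (-83.2) + (+87.4) + (+22.0) − 3·x
x = (+231.1 − (+26.2)) / (-3) = -68.3 kcal/mol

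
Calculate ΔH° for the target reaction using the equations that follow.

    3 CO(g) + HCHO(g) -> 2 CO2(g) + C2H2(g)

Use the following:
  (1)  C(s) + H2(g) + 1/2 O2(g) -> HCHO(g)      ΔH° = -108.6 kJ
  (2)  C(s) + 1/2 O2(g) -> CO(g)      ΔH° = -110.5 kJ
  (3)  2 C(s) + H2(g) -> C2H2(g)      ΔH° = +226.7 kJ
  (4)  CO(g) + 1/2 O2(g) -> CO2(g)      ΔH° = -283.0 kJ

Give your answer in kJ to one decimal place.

ΔH° = -120.2 kJ

(1) reversed (reverse to put HCHO(g) on the reactant side): +108.6 kJ
(2) reversed: +110.5 kJ
(3) as written (C2H2(g) already on the product side): +226.7 kJ
(4) × 2 (×2 to match 2 CO2(g) in the target): (2)·(-283.0) = -566.0 kJ
Summing the manipulated equations, ΔH° = (+108.6) + (+110.5) + (+226.7) + (-566.0) = -120.2 kJ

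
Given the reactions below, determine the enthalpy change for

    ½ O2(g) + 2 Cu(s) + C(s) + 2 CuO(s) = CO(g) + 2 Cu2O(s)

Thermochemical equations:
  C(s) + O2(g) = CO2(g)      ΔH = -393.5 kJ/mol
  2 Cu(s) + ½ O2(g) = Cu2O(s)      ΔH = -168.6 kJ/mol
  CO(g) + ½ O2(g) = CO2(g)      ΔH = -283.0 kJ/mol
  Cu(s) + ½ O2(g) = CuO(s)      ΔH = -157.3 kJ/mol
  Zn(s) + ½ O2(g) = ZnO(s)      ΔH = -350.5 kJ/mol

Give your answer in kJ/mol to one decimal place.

equation 1 as written (C(s) already on the reactant side): -393.5 kJ/mol
equation 2 × 2 (×2 to match 2 Cu2O(s) in the target): (2)·(-168.6) = -337.2 kJ/mol
equation 3 reversed (CO(g) must end up as a product): +283.0 kJ/mol
equation 4 reversed and × 2 (reverse to put CuO(s) on the reactant side; ×2 to match 2 CuO(s) in the target): (-2)·(-157.3) = +314.6 kJ/mol
equation 5: not needed (ZnO(s) appears nowhere else).
Summing the manipulated equations, ΔH = (-393.5) + (-337.2) + (+283.0) + (+314.6) = -133.1 kJ/mol

ΔH = -133.1 kJ/mol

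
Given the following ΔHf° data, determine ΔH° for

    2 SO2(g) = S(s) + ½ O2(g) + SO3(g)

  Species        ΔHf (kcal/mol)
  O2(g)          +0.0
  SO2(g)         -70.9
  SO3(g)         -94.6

ΔH° = 47.2 kcal/mol

ΔH°rxn = Σ nΔHf°(products) − Σ nΔHf°(reactants).
Products: 1·(+0.0) + 1/2·(+0.0) + 1·(-94.6) = -94.6
Reactants: 2·(-70.9) = -141.8
ΔH° = (-94.6) − (-141.8) = 47.2 kcal/mol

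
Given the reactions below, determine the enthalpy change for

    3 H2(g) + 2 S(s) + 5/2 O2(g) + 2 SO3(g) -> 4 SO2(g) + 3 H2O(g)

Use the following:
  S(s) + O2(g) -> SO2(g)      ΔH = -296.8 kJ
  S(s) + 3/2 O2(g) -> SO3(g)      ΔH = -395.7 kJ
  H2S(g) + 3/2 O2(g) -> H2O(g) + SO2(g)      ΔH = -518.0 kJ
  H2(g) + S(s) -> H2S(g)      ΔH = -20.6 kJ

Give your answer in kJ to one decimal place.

ΔH = -1121.2 kJ

equation 1 as written: -296.8 kJ
equation 2 reversed and × 2: (-2)·(-395.7) = +791.4 kJ
equation 3 × 3: (3)·(-518.0) = -1554.0 kJ
equation 4 × 3: (3)·(-20.6) = -61.8 kJ
Combining the equations, ΔH = (-296.8) + (+791.4) + (-1554.0) + (-61.8) = -1121.2 kJ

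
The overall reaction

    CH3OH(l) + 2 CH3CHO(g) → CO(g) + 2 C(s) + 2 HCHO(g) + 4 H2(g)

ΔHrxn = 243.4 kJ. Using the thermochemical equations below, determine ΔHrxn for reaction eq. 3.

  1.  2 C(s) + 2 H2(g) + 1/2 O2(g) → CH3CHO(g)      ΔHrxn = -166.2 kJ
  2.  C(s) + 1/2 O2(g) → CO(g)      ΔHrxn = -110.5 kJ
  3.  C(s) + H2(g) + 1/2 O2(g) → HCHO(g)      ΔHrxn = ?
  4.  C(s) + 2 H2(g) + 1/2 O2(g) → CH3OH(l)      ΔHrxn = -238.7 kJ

eq. 1 reversed and × 2 (reverse to put CH3CHO(g) on the reactant side; ×2 to match 2 CH3CHO(g) in the target): (-2)·(-166.2) = +332.4 kJ
eq. 2 as written (CO(g) already on the product side): -110.5 kJ
eq. 3 × 2 (×2 to match 2 HCHO(g) in the target): contributes 2·x
eq. 4 reversed (reverse to put CH3OH(l) on the reactant side): +238.7 kJ
+243.4 = (+332.4) + (-110.5) + (+238.7) + 2·x
x = (+243.4 − (+460.6)) / (2) = -108.6 kJ

ΔHrxn = -108.6 kJ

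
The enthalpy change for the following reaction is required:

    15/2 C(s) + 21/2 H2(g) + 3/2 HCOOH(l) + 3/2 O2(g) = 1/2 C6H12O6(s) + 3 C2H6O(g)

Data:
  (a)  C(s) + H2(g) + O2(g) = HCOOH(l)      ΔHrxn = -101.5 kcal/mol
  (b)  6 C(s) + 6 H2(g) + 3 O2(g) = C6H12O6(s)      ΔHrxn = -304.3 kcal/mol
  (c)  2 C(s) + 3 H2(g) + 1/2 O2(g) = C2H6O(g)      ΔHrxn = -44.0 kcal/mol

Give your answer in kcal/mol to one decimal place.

ΔHrxn = -131.9 kcal/mol

(a) reversed and × 3/2: (-3/2)·(-101.5) = +152.25 kcal/mol
(b) × 1/2: (1/2)·(-304.3) = -152.15 kcal/mol
(c) × 3: (3)·(-44.0) = -132.0 kcal/mol
By Hess's law, ΔHrxn = (+152.25) + (-152.15) + (-132.0) = -131.9 kcal/mol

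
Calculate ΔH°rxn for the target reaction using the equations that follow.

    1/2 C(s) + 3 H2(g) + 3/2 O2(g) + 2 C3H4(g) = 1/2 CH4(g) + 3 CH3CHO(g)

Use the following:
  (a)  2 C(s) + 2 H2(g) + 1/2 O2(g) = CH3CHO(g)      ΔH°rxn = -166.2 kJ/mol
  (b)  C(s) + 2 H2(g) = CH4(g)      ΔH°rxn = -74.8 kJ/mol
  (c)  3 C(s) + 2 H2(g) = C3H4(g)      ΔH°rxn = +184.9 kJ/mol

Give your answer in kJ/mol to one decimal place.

(a) × 3 (×3 to match 3 CH3CHO(g) in the target): (3)·(-166.2) = -498.6 kJ/mol
(b) × 1/2 (scale by 1/2 for the 1/2 CH4(g)): (1/2)·(-74.8) = -37.4 kJ/mol
(c) reversed and × 2 (C3H4(g) must end up as a reactant; ×2 to match 2 C3H4(g) in the target): (-2)·(+184.9) = -369.8 kJ/mol
ΔH°rxn = (-498.6) + (-37.4) + (-369.8) = -905.8 kJ/mol

ΔH°rxn = -905.8 kJ/mol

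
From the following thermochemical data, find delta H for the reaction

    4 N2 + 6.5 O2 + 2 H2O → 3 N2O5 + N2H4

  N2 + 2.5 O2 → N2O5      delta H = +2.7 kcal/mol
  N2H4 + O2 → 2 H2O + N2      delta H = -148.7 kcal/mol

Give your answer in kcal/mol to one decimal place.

delta H = 156.8 kcal/mol

equation 1 × 3 (scale by 3 for the 3 N2O5): (3)·(+2.7) = +8.1 kcal/mol
equation 2 reversed (N2H4 must end up as a product): +148.7 kcal/mol
Combining the equations, delta H = (+8.1) + (+148.7) = 156.8 kcal/mol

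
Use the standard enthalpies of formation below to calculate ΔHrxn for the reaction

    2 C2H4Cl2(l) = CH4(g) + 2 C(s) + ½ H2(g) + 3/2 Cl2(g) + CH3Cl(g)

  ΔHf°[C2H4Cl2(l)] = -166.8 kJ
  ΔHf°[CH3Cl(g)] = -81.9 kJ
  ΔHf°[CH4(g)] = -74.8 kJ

ΔH°rxn = Σ nΔHf°(products) − Σ nΔHf°(reactants).
Products: 1·(-74.8) + 2·(+0.0) + 1/2·(+0.0) + 3/2·(+0.0) + 1·(-81.9) = -156.7
Reactants: 2·(-166.8) = -333.6
ΔHrxn = (-156.7) − (-333.6) = 176.9 kJ

ΔHrxn = 176.9 kJ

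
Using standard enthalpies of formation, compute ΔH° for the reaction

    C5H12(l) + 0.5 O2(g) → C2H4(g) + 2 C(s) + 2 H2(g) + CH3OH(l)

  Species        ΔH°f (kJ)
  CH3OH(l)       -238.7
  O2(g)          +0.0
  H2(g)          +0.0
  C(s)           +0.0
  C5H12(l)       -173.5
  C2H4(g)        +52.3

ΔH° = -12.9 kJ

Products: 1·(+52.3) + 2·(+0.0) + 2·(+0.0) + 1·(-238.7) = -186.4
Reactants: 1·(-173.5) + 1/2·(+0.0) = -173.5
ΔH° = (-186.4) − (-173.5) = -12.9 kJ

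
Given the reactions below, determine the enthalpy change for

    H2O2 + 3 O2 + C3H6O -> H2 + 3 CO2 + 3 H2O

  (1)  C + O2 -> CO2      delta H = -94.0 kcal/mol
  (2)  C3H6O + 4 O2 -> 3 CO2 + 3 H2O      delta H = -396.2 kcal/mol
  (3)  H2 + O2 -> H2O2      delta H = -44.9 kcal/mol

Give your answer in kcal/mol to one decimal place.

delta H = -351.3 kcal/mol

(1): not needed.
(2) as written: -396.2 kcal/mol
(3) reversed: +44.9 kcal/mol
Summing the manipulated equations, delta H = (1)·(-396.2) + (-1)·(-44.9) = -351.3 kcal/mol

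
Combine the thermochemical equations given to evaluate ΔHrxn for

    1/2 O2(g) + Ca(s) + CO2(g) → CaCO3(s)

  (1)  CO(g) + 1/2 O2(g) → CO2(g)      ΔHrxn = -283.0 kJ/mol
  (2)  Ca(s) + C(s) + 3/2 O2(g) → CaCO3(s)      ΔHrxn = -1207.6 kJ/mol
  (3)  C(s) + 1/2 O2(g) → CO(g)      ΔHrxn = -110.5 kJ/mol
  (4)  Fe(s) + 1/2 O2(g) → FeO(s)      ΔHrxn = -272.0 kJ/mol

ΔHrxn = -814.1 kJ/mol

(1) reversed (CO2(g) must end up as a reactant): +283.0 kJ/mol
(2) as written (CaCO3(s) already on the product side): -1207.6 kJ/mol
(3) reversed: +110.5 kJ/mol
(4): not needed (Fe(s) appears nowhere else).
ΔHrxn = (-1)·(-283.0) + (1)·(-1207.6) + (-1)·(-110.5) = -814.1 kJ/mol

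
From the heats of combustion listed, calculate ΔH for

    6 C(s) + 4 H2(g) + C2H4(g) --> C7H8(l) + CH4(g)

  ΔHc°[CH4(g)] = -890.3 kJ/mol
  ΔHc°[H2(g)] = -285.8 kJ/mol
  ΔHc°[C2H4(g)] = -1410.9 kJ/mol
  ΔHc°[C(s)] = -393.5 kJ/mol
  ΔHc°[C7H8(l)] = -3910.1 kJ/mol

With combustion enthalpies, reactants minus products:
= [6·(-393.5) + 4·(-285.8) + 1·(-1410.9)] − [1·(-3910.1) + 1·(-890.3)]
= -114.7 kJ/mol

ΔH = -114.7 kJ/mol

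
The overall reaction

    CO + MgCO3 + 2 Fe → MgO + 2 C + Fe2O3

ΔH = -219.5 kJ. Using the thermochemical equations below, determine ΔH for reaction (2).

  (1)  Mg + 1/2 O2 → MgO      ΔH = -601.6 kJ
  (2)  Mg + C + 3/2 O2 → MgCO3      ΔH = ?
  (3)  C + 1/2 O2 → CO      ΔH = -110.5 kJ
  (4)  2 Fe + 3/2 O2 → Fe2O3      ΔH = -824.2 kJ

(1) as written: -601.6 kJ
(2) reversed: contributes −x
(3) reversed: +110.5 kJ
(4) as written: -824.2 kJ
-219.5 = (-601.6) + (+110.5) + (-824.2) − x
x = (-219.5 − (-1315.3)) / (-1) = -1095.8 kJ

ΔH = -1095.8 kJ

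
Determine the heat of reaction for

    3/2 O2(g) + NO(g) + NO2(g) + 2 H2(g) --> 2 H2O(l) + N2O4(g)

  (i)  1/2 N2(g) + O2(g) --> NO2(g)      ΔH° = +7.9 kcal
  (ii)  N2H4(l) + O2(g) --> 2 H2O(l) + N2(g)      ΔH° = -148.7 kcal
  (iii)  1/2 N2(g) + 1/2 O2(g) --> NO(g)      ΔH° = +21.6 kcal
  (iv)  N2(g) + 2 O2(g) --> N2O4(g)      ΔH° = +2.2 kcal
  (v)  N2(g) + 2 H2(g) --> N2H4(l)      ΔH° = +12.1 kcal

ΔH° = -163.9 kcal

(i) reversed (reverse to put NO2(g) on the reactant side): -7.9 kcal
(ii) as written (H2O(l) already on the product side): -148.7 kcal
(iii) reversed (reverse to put NO(g) on the reactant side): -21.6 kcal
(iv) as written (N2O4(g) already on the product side): +2.2 kcal
(v) as written (H2(g) already on the reactant side): +12.1 kcal
ΔH° = (-7.9) + (-148.7) + (-21.6) + (+2.2) + (+12.1) = -163.9 kcal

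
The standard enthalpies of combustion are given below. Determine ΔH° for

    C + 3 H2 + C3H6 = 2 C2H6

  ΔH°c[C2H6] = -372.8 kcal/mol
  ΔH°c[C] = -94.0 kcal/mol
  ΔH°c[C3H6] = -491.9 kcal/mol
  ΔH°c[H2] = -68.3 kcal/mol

Using ΔH = Σ nΔHc°(reactants) − Σ nΔHc°(products):
= [1·(-94.0) + 3·(-68.3) + 1·(-491.9)] − [2·(-372.8)]
= -45.2 kcal/mol

ΔH° = -45.2 kcal/mol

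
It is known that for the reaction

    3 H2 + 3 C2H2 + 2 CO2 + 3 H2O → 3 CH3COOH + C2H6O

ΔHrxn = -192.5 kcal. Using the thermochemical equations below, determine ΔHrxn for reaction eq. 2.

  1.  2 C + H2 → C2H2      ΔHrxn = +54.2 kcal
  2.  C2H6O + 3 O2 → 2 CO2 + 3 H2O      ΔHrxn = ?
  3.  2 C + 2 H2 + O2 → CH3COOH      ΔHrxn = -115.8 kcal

ΔHrxn = -317.5 kcal

eq. 1 reversed and × 3 (C2H2 must end up as a reactant; ×3 to match 3 C2H2 in the target): (-3)·(+54.2) = -162.6 kcal
eq. 2 reversed (reverse to put C2H6O on the product side): contributes −x
eq. 3 × 3 (×3 to match 3 CH3COOH in the target): (3)·(-115.8) = -347.4 kcal
-192.5 = (-162.6) + (-347.4) − x
x = (-192.5 − (-510.0)) / (-1) = -317.5 kcal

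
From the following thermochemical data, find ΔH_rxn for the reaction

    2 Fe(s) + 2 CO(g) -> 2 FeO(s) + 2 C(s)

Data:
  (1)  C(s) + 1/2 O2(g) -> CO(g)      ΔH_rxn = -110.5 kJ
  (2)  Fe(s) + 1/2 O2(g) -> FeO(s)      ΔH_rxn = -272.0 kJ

ΔH_rxn = -323.0 kJ

(1) reversed and × 2 (CO(g) must end up as a reactant; scale by 2 for the 2 CO(g)): (-2)·(-110.5) = +221.0 kJ
(2) × 2 (scale by 2 for the 2 FeO(s)): (2)·(-272.0) = -544.0 kJ
ΔH_rxn = (+221.0) + (-544.0) = -323.0 kJ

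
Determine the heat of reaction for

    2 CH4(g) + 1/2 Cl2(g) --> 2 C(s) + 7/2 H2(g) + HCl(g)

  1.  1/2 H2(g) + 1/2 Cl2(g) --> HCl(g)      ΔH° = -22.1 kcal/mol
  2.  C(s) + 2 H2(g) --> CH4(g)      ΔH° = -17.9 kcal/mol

eq. 1 as written: -22.1 kcal/mol
eq. 2 reversed and × 2: (-2)·(-17.9) = +35.8 kcal/mol
ΔH° = (1)·(-22.1) + (-2)·(-17.9) = 13.7 kcal/mol

ΔH° = 13.7 kcal/mol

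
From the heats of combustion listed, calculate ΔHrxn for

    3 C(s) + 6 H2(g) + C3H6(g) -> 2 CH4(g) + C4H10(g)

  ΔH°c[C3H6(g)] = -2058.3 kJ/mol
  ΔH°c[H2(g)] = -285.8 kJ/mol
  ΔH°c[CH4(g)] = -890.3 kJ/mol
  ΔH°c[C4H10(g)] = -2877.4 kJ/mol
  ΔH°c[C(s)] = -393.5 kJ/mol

With combustion enthalpies, reactants minus products:
= [3·(-393.5) + 6·(-285.8) + 1·(-2058.3)] − [2·(-890.3) + 1·(-2877.4)]
= -295.6 kJ/mol

ΔHrxn = -295.6 kJ/mol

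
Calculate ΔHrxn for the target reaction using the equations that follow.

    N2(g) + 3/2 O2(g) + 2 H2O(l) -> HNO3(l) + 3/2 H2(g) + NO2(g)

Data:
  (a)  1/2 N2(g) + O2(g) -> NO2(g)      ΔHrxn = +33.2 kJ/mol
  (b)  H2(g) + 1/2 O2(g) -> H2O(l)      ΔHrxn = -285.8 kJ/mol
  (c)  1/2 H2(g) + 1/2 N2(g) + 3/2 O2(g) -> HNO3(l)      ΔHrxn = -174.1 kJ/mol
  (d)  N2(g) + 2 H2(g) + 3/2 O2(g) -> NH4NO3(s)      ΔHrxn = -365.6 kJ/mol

(a) as written: +33.2 kJ/mol
(b) reversed and × 2: (-2)·(-285.8) = +571.6 kJ/mol
(c) as written: -174.1 kJ/mol
(d): not needed.
Summing the manipulated equations, ΔHrxn = (+33.2) + (+571.6) + (-174.1) = 430.7 kJ/mol

ΔHrxn = 430.7 kJ/mol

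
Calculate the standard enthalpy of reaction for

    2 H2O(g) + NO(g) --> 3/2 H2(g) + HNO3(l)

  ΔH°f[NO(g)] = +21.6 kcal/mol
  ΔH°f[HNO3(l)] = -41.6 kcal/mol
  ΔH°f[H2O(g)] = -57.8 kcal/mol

ΔH°rxn = Σ nΔHf°(products) − Σ nΔHf°(reactants).
Products: 3/2·(+0.0) + 1·(-41.6) = -41.6
Reactants: 2·(-57.8) + 1·(+21.6) = -94.0
ΔH_rxn = (-41.6) − (-94.0) = 52.4 kcal/mol

ΔH_rxn = 52.4 kcal/mol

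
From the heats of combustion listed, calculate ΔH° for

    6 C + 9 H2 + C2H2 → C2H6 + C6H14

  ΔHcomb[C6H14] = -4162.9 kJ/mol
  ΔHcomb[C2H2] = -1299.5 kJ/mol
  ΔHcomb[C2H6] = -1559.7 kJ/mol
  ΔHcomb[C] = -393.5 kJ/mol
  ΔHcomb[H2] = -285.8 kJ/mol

Using ΔH = Σ nΔHc°(reactants) − Σ nΔHc°(products):
= [6·(-393.5) + 9·(-285.8) + 1·(-1299.5)] − [1·(-1559.7) + 1·(-4162.9)]
= -510.1 kJ/mol

ΔH° = -510.1 kJ/mol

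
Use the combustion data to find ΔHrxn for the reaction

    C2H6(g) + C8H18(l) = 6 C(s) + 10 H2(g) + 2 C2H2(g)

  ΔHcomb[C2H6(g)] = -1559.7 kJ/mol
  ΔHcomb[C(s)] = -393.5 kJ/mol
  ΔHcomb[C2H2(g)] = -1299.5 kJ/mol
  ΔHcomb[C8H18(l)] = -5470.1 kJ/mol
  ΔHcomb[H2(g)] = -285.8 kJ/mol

Using ΔH = Σ nΔHc°(reactants) − Σ nΔHc°(products):
= [1·(-1559.7) + 1·(-5470.1)] − [6·(-393.5) + 10·(-285.8) + 2·(-1299.5)]
= 788.2 kJ/mol

ΔHrxn = 788.2 kJ/mol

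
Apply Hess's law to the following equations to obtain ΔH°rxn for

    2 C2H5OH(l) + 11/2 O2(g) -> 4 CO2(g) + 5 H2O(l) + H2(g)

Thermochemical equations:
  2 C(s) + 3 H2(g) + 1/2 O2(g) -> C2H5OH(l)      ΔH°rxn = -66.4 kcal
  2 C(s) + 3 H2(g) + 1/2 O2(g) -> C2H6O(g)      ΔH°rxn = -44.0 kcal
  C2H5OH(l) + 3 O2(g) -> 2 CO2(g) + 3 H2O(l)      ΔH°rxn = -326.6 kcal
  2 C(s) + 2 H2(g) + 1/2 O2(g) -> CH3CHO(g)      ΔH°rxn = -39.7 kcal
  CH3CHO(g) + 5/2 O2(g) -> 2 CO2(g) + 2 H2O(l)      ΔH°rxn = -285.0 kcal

ΔH°rxn = -584.9 kcal

equation 1 reversed: +66.4 kcal
equation 2: not needed (C2H6O(g) appears nowhere else).
equation 3 as written: -326.6 kcal
equation 4 as written: -39.7 kcal
equation 5 as written: -285.0 kcal
By Hess's law, ΔH°rxn = (-1)·(-66.4) + (1)·(-326.6) + (1)·(-39.7) + (1)·(-285.0) = -584.9 kcal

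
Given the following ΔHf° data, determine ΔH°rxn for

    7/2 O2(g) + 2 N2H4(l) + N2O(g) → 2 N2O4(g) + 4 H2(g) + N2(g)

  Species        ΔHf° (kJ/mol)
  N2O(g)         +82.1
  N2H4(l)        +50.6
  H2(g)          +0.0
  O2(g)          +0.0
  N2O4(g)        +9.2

Products: 2·(+9.2) + 4·(+0.0) + 1·(+0.0) = +18.4
Reactants: 7/2·(+0.0) + 2·(+50.6) + 1·(+82.1) = +183.3
ΔH°rxn = (+18.4) − (+183.3) = -164.9 kJ/mol

ΔH°rxn = -164.9 kJ/mol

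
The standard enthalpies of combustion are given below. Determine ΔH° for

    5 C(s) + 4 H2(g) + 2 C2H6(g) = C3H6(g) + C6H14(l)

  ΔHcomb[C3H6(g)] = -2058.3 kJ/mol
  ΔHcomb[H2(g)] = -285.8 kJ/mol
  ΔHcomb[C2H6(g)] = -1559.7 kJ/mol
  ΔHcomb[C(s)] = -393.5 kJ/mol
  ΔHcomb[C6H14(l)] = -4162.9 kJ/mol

Using ΔH = Σ nΔHc°(reactants) − Σ nΔHc°(products):
= [5·(-393.5) + 4·(-285.8) + 2·(-1559.7)] − [1·(-2058.3) + 1·(-4162.9)]
= -8.9 kJ/mol

ΔH° = -8.9 kJ/mol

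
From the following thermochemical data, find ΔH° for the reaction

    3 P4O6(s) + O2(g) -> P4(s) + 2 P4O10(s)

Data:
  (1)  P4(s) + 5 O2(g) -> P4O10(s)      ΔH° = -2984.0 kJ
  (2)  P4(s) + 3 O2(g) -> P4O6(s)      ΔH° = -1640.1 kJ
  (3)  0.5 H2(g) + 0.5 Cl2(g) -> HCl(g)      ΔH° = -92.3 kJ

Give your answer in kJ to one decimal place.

(1) × 2: (2)·(-2984.0) = -5968.0 kJ
(2) reversed and × 3: (-3)·(-1640.1) = +4920.3 kJ
(3): not needed.
Summing the manipulated equations, ΔH° = (-5968.0) + (+4920.3) = -1047.7 kJ

ΔH° = -1047.7 kJ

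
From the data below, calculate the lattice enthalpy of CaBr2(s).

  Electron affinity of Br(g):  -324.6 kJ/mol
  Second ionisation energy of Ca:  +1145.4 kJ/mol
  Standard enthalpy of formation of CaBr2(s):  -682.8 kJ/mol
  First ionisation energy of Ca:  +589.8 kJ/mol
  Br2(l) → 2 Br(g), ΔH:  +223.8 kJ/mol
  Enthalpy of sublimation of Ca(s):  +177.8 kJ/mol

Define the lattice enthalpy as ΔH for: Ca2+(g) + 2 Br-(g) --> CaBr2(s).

U = -2170.4 kJ/mol

ΔHf° = 1·ΔHsub + 1·(ΣIE) + 1·D(Br2) + 2·EA + U
-682.8 = 1·(+177.8) + 1·(+1735.2) + 1·(+223.8) + 2·(-324.6) + U
U = -682.8 − (+1487.6) = -2170.4 kJ/mol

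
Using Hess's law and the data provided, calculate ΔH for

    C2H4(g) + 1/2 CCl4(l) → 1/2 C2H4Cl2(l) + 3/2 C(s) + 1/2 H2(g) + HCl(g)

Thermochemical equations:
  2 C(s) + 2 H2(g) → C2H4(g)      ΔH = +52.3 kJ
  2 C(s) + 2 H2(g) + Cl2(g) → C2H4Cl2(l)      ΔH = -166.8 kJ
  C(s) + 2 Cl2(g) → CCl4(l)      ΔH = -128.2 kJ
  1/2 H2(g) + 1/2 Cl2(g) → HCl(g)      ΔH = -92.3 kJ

ΔH = -163.9 kJ

equation 1 reversed: -52.3 kJ
equation 2 × 1/2: (1/2)·(-166.8) = -83.4 kJ
equation 3 reversed and × 1/2: (-1/2)·(-128.2) = +64.1 kJ
equation 4 as written: -92.3 kJ
ΔH = (-1)·(+52.3) + (1/2)·(-166.8) + (-1/2)·(-128.2) + (1)·(-92.3) = -163.9 kJ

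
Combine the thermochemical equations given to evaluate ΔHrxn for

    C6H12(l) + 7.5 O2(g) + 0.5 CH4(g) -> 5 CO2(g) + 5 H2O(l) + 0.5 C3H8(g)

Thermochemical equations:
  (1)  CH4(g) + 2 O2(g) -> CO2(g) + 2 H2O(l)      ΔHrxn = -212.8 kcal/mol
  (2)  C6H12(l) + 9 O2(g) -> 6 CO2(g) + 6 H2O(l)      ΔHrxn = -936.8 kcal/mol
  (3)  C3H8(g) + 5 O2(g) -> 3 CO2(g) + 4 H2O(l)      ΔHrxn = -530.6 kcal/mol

ΔHrxn = -777.9 kcal/mol

(1) × 1/2 (scale by 1/2 for the 1/2 CH4(g)): (1/2)·(-212.8) = -106.4 kcal/mol
(2) as written (C6H12(l) already on the reactant side): -936.8 kcal/mol
(3) reversed and × 1/2 (reverse to put C3H8(g) on the product side; ×1/2 to match 1/2 C3H8(g) in the target): (-1/2)·(-530.6) = +265.3 kcal/mol
By Hess's law, ΔHrxn = (-106.4) + (-936.8) + (+265.3) = -777.9 kcal/mol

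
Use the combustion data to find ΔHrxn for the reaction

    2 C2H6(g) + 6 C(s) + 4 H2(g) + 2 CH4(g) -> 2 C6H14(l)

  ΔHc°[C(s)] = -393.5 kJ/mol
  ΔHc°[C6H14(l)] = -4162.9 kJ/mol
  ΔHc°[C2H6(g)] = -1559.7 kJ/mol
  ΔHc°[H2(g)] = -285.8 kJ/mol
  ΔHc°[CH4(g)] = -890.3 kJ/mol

Using ΔH = Σ nΔHc°(reactants) − Σ nΔHc°(products):
= [2·(-1559.7) + 6·(-393.5) + 4·(-285.8) + 2·(-890.3)] − [2·(-4162.9)]
= -78.4 kJ/mol

ΔHrxn = -78.4 kJ/mol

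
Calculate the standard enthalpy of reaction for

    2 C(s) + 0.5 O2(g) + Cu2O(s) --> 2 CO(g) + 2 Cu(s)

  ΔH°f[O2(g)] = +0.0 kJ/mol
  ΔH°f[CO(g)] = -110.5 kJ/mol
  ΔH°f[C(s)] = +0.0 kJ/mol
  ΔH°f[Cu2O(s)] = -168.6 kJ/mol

ΔHrxn = -52.4 kJ/mol

ΔH°rxn = Σ nΔHf°(products) − Σ nΔHf°(reactants).
Products: 2·(-110.5) + 2·(+0.0) = -221.0
Reactants: 2·(+0.0) + 1/2·(+0.0) + 1·(-168.6) = -168.6
ΔHrxn = (-221.0) − (-168.6) = -52.4 kJ/mol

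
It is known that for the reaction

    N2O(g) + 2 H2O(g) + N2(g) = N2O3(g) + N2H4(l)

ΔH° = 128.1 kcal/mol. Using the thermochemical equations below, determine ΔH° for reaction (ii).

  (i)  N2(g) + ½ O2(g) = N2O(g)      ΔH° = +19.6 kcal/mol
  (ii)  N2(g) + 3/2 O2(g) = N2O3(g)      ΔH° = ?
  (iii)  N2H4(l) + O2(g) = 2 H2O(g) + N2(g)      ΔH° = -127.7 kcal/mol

(i) reversed (reverse to put N2O(g) on the reactant side): -19.6 kcal/mol
(ii) as written (N2O3(g) already on the product side): contributes x
(iii) reversed (reverse to put N2H4(l) on the product side): +127.7 kcal/mol
+128.1 = (-19.6) + (+127.7) + x
x = (+128.1 − (+108.1)) / (1) = 20.0 kcal/mol

ΔH° = 20.0 kcal/mol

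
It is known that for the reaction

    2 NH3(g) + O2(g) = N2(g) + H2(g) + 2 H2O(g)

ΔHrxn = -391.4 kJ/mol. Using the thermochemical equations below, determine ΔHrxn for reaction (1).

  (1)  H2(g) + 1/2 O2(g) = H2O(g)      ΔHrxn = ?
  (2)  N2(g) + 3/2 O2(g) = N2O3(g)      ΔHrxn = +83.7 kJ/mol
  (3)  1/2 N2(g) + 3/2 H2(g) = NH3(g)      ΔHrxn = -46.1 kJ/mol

ΔHrxn = -241.8 kJ/mol

(1) × 2: contributes 2·x
(2): not needed.
(3) reversed and × 2: (-2)·(-46.1) = +92.2 kJ/mol
-391.4 = (+92.2) + 2·x
x = (-391.4 − (+92.2)) / (2) = -241.8 kJ/mol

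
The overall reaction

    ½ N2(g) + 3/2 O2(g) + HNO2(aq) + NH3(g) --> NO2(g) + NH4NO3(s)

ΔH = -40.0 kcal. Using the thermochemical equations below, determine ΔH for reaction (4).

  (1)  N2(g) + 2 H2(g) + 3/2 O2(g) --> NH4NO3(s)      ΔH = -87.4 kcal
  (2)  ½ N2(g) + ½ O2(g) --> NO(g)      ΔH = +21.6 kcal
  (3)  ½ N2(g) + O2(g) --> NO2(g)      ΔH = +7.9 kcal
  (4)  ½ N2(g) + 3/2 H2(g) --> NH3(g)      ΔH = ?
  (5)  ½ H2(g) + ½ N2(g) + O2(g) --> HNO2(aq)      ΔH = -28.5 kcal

ΔH = -11.0 kcal

(1) as written (NH4NO3(s) already on the product side): -87.4 kcal
(2): not needed (NO(g) appears nowhere else).
(3) as written (NO2(g) already on the product side): +7.9 kcal
(4) reversed (reverse to put NH3(g) on the reactant side): contributes −x
(5) reversed (reverse to put HNO2(aq) on the reactant side): +28.5 kcal
-40.0 = (-87.4) + (+7.9) + (+28.5) − x
x = (-40.0 − (-51.0)) / (-1) = -11.0 kcal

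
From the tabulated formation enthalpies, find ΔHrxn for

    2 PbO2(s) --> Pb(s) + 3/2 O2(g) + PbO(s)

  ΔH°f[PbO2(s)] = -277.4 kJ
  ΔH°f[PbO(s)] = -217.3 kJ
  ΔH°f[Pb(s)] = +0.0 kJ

ΔHrxn = 337.5 kJ

Products: 1·(+0.0) + 3/2·(+0.0) + 1·(-217.3) = -217.3
Reactants: 2·(-277.4) = -554.8
ΔHrxn = (-217.3) − (-554.8) = 337.5 kJ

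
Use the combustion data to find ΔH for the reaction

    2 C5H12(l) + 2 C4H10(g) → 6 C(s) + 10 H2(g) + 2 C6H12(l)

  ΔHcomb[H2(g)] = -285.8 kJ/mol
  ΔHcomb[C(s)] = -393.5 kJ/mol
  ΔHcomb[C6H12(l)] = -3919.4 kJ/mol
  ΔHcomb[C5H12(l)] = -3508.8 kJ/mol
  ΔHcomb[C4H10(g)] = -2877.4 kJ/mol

ΔH = 285.4 kJ/mol

With combustion enthalpies, reactants minus products:
= [2·(-3508.8) + 2·(-2877.4)] − [6·(-393.5) + 10·(-285.8) + 2·(-3919.4)]
= 285.4 kJ/mol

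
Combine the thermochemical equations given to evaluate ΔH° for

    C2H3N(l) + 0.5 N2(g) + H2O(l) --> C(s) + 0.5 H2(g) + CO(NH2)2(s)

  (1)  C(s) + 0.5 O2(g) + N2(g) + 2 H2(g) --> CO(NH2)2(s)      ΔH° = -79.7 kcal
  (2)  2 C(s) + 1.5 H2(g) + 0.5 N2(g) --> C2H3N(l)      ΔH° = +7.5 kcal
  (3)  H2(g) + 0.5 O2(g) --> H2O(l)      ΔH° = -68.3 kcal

(1) as written (CO(NH2)2(s) already on the product side): -79.7 kcal
(2) reversed (C2H3N(l) must end up as a reactant): -7.5 kcal
(3) reversed (H2O(l) must end up as a reactant): +68.3 kcal
Summing the manipulated equations, ΔH° = (1)·(-79.7) + (-1)·(+7.5) + (-1)·(-68.3) = -18.9 kcal

ΔH° = -18.9 kcal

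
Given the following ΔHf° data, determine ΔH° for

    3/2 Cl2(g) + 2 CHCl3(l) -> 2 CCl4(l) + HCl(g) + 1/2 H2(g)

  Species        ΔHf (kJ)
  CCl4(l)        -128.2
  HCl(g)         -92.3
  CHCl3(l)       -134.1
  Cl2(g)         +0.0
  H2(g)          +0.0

ΔH° = -80.5 kJ

ΔH°rxn = Σ nΔHf°(products) − Σ nΔHf°(reactants).
Products: 2·(-128.2) + 1·(-92.3) + 1/2·(+0.0) = -348.7
Reactants: 3/2·(+0.0) + 2·(-134.1) = -268.2
ΔH° = (-348.7) − (-268.2) = -80.5 kJ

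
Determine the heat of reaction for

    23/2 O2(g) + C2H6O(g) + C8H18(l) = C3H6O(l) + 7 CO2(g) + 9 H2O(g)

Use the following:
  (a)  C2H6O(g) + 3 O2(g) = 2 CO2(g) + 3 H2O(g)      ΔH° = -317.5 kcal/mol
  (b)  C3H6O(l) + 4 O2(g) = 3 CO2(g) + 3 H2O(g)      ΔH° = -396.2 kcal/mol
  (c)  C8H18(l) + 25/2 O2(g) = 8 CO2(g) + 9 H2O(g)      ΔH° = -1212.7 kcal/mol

ΔH° = -1134.0 kcal/mol

(a) as written: -317.5 kcal/mol
(b) reversed: +396.2 kcal/mol
(c) as written: -1212.7 kcal/mol
By Hess's law, ΔH° = (-317.5) + (+396.2) + (-1212.7) = -1134.0 kcal/mol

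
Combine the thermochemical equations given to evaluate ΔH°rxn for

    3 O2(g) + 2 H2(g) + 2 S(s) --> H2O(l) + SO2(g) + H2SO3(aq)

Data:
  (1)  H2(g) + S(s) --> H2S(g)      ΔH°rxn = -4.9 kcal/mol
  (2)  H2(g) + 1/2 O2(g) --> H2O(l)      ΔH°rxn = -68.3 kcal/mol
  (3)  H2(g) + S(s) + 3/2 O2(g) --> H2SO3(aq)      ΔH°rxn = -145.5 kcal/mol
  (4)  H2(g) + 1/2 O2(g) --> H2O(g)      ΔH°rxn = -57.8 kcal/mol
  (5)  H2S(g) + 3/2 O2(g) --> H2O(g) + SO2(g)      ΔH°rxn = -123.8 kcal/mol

ΔH°rxn = -284.7 kcal/mol

(1) as written: -4.9 kcal/mol
(2) as written: -68.3 kcal/mol
(3) as written: -145.5 kcal/mol
(4) reversed: +57.8 kcal/mol
(5) as written: -123.8 kcal/mol
Since enthalpy is a state function, ΔH°rxn = (1)·(-4.9) + (1)·(-68.3) + (1)·(-145.5) + (-1)·(-57.8) + (1)·(-123.8) = -284.7 kcal/mol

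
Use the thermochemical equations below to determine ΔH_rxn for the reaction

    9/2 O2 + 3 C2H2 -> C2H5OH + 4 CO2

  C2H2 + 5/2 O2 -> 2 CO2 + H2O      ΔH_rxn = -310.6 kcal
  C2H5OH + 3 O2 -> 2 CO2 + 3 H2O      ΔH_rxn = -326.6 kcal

ΔH_rxn = -605.2 kcal

equation 1 × 3: (3)·(-310.6) = -931.8 kcal
equation 2 reversed: +326.6 kcal
ΔH_rxn = (3)·(-310.6) + (-1)·(-326.6) = -605.2 kcal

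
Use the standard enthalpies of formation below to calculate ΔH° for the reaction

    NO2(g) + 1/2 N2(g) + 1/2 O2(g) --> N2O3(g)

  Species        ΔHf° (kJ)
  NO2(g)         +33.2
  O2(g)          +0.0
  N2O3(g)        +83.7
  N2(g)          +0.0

Products: 1·(+83.7) = +83.7
Reactants: 1·(+33.2) + 1/2·(+0.0) + 1/2·(+0.0) = +33.2
ΔH° = (+83.7) − (+33.2) = 50.5 kJ

ΔH° = 50.5 kJ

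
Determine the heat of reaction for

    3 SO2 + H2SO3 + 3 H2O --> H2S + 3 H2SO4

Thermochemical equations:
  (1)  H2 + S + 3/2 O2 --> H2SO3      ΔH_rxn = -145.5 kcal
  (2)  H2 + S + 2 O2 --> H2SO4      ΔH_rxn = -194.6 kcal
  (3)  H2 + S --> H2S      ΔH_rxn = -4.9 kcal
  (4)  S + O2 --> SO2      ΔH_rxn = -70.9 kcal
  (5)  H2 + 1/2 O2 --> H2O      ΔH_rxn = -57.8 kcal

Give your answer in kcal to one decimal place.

ΔH_rxn = -57.1 kcal

(1) reversed: +145.5 kcal
(2) × 3: (3)·(-194.6) = -583.8 kcal
(3) as written: -4.9 kcal
(4) reversed and × 3: (-3)·(-70.9) = +212.7 kcal
(5) reversed and × 3: (-3)·(-57.8) = +173.4 kcal
By Hess's law, ΔH_rxn = (+145.5) + (-583.8) + (-4.9) + (+212.7) + (+173.4) = -57.1 kcal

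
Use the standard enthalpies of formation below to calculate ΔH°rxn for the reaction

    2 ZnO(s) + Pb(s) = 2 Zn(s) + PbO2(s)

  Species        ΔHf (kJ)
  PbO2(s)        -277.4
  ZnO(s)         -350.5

ΔH°rxn = 423.6 kJ

Products: 2·(+0.0) + 1·(-277.4) = -277.4
Reactants: 2·(-350.5) + 1·(+0.0) = -701.0
ΔH°rxn = (-277.4) − (-701.0) = 423.6 kJ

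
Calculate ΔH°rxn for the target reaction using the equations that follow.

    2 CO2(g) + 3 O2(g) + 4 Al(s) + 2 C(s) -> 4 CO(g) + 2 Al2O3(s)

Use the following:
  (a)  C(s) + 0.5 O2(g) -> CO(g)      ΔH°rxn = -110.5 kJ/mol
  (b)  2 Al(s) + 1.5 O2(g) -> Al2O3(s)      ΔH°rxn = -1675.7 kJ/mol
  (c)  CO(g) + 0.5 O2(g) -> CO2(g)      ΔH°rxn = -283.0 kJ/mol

(a) × 2 (×2 to match 2 C(s) in the target): (2)·(-110.5) = -221.0 kJ/mol
(b) × 2 (×2 to match 2 Al2O3(s) in the target): (2)·(-1675.7) = -3351.4 kJ/mol
(c) reversed and × 2 (reverse to put CO2(g) on the reactant side; ×2 to match 2 CO2(g) in the target): (-2)·(-283.0) = +566.0 kJ/mol
By Hess's law, ΔH°rxn = (2)·(-110.5) + (2)·(-1675.7) + (-2)·(-283.0) = -3006.4 kJ/mol

ΔH°rxn = -3006.4 kJ/mol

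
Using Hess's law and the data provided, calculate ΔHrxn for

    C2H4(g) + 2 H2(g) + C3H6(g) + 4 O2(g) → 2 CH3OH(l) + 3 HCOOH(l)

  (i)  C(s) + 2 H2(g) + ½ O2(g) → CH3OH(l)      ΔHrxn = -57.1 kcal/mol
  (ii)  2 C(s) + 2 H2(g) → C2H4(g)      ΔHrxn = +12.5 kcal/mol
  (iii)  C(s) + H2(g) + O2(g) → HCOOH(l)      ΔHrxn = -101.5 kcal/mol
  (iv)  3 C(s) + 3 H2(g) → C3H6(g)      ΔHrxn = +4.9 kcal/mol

(i) × 2 (scale by 2 for the 2 CH3OH(l)): (2)·(-57.1) = -114.2 kcal/mol
(ii) reversed (C2H4(g) must end up as a reactant): -12.5 kcal/mol
(iii) × 3 (scale by 3 for the 3 HCOOH(l)): (3)·(-101.5) = -304.5 kcal/mol
(iv) reversed (reverse to put C3H6(g) on the reactant side): -4.9 kcal/mol
ΔHrxn = (2)·(-57.1) + (-1)·(+12.5) + (3)·(-101.5) + (-1)·(+4.9) = -436.1 kcal/mol

ΔHrxn = -436.1 kcal/mol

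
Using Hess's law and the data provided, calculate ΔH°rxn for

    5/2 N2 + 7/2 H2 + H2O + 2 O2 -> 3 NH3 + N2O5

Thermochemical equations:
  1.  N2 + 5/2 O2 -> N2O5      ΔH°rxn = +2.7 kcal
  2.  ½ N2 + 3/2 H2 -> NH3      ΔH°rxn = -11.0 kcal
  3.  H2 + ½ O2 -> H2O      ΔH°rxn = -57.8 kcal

eq. 1 as written (N2O5 already on the product side): +2.7 kcal
eq. 2 × 3 (×3 to match 3 NH3 in the target): (3)·(-11.0) = -33.0 kcal
eq. 3 reversed (H2O must end up as a reactant): +57.8 kcal
Since enthalpy is a state function, ΔH°rxn = (+2.7) + (-33.0) + (+57.8) = 27.5 kcal

ΔH°rxn = 27.5 kcal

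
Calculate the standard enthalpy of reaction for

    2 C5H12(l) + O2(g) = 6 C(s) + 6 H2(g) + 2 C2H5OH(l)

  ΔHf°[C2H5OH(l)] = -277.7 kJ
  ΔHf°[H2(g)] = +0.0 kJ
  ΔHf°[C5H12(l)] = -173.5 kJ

ΔH_rxn = -208.4 kJ

ΔH°rxn = Σ nΔHf°(products) − Σ nΔHf°(reactants).
Products: 6·(+0.0) + 6·(+0.0) + 2·(-277.7) = -555.4
Reactants: 2·(-173.5) + 1·(+0.0) = -347.0
ΔH_rxn = (-555.4) − (-347.0) = -208.4 kJ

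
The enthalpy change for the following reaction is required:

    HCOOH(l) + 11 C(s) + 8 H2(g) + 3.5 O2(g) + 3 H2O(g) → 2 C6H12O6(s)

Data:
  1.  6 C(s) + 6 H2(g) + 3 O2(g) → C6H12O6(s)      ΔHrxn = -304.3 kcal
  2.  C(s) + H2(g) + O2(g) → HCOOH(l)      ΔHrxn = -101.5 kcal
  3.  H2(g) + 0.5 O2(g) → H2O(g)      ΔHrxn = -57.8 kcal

eq. 1 × 2: (2)·(-304.3) = -608.6 kcal
eq. 2 reversed: +101.5 kcal
eq. 3 reversed and × 3: (-3)·(-57.8) = +173.4 kcal
ΔHrxn = (2)·(-304.3) + (-1)·(-101.5) + (-3)·(-57.8) = -333.7 kcal

ΔHrxn = -333.7 kcal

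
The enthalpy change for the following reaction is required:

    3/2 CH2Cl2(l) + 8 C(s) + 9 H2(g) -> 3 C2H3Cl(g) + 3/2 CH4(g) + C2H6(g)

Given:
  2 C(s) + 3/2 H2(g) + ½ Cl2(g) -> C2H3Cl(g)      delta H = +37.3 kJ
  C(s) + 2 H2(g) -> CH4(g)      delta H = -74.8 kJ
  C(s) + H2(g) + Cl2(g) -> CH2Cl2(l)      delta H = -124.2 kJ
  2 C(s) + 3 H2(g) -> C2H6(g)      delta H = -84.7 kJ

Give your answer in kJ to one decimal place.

equation 1 × 3 (×3 to match 3 C2H3Cl(g) in the target): (3)·(+37.3) = +111.9 kJ
equation 2 × 3/2 (×3/2 to match 3/2 CH4(g) in the target): (3/2)·(-74.8) = -112.2 kJ
equation 3 reversed and × 3/2 (reverse to put CH2Cl2(l) on the reactant side; ×3/2 to match 3/2 CH2Cl2(l) in the target): (-3/2)·(-124.2) = +186.3 kJ
equation 4 as written (C2H6(g) already on the product side): -84.7 kJ
delta H = (+111.9) + (-112.2) + (+186.3) + (-84.7) = 101.3 kJ

delta H = 101.3 kJ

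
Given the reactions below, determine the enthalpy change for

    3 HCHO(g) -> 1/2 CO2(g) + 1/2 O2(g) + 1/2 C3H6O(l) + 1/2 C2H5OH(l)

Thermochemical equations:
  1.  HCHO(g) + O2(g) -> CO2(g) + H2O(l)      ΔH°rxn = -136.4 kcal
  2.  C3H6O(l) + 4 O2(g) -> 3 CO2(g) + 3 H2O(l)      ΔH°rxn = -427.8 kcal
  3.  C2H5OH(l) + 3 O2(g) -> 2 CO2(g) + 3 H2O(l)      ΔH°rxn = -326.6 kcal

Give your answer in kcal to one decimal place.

ΔH°rxn = -32.0 kcal

eq. 1 × 3: (3)·(-136.4) = -409.2 kcal
eq. 2 reversed and × 1/2: (-1/2)·(-427.8) = +213.9 kcal
eq. 3 reversed and × 1/2: (-1/2)·(-326.6) = +163.3 kcal
Combining the equations, ΔH°rxn = (3)·(-136.4) + (-1/2)·(-427.8) + (-1/2)·(-326.6) = -32.0 kcal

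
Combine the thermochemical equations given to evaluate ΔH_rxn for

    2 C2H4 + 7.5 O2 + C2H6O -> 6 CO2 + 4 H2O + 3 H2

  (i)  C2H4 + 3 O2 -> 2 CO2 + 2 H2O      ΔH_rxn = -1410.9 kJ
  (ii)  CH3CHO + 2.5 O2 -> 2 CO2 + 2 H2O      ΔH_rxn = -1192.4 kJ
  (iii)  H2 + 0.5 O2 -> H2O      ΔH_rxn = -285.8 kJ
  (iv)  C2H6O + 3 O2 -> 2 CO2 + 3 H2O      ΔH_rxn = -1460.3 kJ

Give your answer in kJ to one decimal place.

ΔH_rxn = -3424.7 kJ

(i) × 2 (scale by 2 for the 2 C2H4): (2)·(-1410.9) = -2821.8 kJ
(ii): not needed (CH3CHO appears nowhere else).
(iii) reversed and × 3 (H2 must end up as a product; scale by 3 for the 3 H2): (-3)·(-285.8) = +857.4 kJ
(iv) as written (C2H6O already on the reactant side): -1460.3 kJ
Combining the equations, ΔH_rxn = (2)·(-1410.9) + (-3)·(-285.8) + (1)·(-1460.3) = -3424.7 kJ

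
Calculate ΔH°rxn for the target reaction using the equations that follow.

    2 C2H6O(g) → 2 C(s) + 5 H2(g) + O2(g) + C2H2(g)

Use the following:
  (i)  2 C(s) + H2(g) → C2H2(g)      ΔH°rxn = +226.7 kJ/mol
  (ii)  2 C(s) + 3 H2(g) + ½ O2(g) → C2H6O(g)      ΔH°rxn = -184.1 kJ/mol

(i) as written (C2H2(g) already on the product side): +226.7 kJ/mol
(ii) reversed and × 2 (reverse to put C2H6O(g) on the reactant side; ×2 to match 2 C2H6O(g) in the target): (-2)·(-184.1) = +368.2 kJ/mol
ΔH°rxn = (+226.7) + (+368.2) = 594.9 kJ/mol

ΔH°rxn = 594.9 kJ/mol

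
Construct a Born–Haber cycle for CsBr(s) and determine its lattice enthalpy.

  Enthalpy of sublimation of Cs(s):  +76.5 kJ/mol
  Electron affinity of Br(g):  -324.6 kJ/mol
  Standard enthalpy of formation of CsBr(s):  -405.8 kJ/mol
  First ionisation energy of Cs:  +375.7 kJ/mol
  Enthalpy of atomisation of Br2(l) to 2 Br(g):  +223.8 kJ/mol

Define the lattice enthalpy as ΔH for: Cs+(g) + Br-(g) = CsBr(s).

ΔHf° = 1·ΔHsub + 1·(ΣIE) + 1/2·D(Br2) + 1·EA + U
-405.8 = 1·(+76.5) + 1·(+375.7) + 1/2·(+223.8) + 1·(-324.6) + U
U = -405.8 − (+239.5) = -645.3 kJ/mol

U = -645.3 kJ/mol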